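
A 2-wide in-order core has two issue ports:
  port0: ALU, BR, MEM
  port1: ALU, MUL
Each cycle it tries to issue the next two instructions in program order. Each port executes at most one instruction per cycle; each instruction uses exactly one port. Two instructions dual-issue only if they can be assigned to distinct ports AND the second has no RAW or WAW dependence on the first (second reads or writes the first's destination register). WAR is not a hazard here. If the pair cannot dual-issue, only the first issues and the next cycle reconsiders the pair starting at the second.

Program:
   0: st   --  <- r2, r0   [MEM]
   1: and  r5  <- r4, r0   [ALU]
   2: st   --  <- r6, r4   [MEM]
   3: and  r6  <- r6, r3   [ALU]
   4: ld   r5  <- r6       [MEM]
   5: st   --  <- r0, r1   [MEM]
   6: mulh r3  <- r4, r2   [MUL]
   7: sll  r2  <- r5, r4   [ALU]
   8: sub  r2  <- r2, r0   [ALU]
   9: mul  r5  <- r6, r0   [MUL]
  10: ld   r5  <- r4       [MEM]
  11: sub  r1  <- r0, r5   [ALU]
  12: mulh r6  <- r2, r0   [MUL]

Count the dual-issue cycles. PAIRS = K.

  cy0 -> i0+i1 (st.MEM+and.ALU) dual
  cy1 -> i2+i3 (st.MEM+and.ALU) dual
  cy2 -> i4 (ld.MEM) no-port MEM/MEM
  cy3 -> i5+i6 (st.MEM+mulh.MUL) dual
  cy4 -> i7 (sll.ALU) RAW+WAW r2
  cy5 -> i8+i9 (sub.ALU+mul.MUL) dual
  cy6 -> i10 (ld.MEM) RAW r5
  cy7 -> i11+i12 (sub.ALU+mulh.MUL) dual

PAIRS = 5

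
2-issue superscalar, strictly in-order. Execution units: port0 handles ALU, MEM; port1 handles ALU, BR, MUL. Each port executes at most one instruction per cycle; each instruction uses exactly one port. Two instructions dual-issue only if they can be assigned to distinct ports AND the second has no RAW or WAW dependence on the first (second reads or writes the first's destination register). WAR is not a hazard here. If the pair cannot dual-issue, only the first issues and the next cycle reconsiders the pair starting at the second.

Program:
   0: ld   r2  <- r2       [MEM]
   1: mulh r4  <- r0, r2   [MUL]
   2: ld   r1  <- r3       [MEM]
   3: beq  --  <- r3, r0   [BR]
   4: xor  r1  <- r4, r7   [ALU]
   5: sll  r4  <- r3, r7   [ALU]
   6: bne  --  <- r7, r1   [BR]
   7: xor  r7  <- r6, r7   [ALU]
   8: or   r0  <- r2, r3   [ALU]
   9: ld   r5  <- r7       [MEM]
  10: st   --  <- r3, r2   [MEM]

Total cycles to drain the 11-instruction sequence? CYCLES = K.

  cy0 -> i0 (ld) RAW r2
  cy1 -> i1+i2 (mulh+ld) dual
  cy2 -> i3+i4 (beq+xor) dual
  cy3 -> i5+i6 (sll+bne) dual
  cy4 -> i7+i8 (xor+or) dual
  cy5 -> i9 (ld) no-port MEM/MEM
  cy6 -> i10 (st) tail

CYCLES = 7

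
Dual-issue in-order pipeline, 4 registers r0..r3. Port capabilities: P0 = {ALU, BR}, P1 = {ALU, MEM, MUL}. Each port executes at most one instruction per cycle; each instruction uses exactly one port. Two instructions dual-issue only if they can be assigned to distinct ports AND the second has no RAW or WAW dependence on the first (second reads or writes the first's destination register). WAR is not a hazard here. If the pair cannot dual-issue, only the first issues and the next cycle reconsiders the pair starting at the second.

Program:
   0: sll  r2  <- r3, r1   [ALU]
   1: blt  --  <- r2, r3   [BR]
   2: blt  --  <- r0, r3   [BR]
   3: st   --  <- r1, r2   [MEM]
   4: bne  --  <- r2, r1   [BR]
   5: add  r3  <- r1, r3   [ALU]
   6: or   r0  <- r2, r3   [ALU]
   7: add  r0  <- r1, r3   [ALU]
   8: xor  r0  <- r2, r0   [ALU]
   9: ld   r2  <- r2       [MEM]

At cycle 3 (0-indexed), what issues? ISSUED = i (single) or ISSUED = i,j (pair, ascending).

c0: i0 sll.ALU  RAW r2
c1: i1 blt.BR  no-port BR/BR
c2: i2&i3 blt.BR;st.MEM  pair
c3: i4&i5 bne.BR;add.ALU  pair
c4: i6 or.ALU  WAW r0
c5: i7 add.ALU  RAW+WAW r0
c6: i8&i9 xor.ALU;ld.MEM  pair

ISSUED = 4,5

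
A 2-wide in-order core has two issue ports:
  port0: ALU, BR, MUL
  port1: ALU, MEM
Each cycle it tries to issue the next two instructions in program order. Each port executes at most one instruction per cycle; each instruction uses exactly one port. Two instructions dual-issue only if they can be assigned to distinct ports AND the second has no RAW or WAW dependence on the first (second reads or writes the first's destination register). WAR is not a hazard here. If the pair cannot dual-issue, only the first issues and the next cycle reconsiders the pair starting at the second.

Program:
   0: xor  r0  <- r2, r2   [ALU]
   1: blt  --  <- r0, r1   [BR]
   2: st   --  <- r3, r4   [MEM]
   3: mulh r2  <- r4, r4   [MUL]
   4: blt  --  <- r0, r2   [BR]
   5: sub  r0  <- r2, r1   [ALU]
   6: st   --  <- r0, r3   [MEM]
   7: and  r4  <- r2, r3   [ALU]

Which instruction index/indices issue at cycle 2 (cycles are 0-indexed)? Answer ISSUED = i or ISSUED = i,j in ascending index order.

0. xor.ALU @i0  | RAW r0
1. blt.BR;st.MEM @i1/i2  | 2-wide
2. mulh.MUL @i3  | no-port MUL/BR
3. blt.BR;sub.ALU @i4/i5  | 2-wide
4. st.MEM;and.ALU @i6/i7  | 2-wide

ISSUED = 3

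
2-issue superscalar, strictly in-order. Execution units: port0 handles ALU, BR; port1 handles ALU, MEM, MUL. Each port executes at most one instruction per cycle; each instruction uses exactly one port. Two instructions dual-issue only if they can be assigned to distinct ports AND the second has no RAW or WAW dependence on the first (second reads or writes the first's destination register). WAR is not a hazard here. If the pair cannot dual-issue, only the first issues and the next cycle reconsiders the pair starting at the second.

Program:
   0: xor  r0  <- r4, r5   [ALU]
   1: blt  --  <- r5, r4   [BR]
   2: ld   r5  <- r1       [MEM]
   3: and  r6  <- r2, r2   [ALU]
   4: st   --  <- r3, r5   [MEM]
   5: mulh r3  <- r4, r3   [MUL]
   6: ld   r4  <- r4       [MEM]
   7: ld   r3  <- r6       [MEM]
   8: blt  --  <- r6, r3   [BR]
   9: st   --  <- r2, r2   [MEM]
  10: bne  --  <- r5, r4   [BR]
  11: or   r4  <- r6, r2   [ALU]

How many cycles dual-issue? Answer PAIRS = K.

[0] i0,i1  xor blt  -- dual
[1] i2,i3  ld and  -- dual
[2] i4  st  -- no-port MEM/MUL
[3] i5  mulh  -- no-port MUL/MEM
[4] i6  ld  -- no-port MEM/MEM
[5] i7  ld  -- RAW r3
[6] i8,i9  blt st  -- dual
[7] i10,i11  bne or  -- dual

PAIRS = 4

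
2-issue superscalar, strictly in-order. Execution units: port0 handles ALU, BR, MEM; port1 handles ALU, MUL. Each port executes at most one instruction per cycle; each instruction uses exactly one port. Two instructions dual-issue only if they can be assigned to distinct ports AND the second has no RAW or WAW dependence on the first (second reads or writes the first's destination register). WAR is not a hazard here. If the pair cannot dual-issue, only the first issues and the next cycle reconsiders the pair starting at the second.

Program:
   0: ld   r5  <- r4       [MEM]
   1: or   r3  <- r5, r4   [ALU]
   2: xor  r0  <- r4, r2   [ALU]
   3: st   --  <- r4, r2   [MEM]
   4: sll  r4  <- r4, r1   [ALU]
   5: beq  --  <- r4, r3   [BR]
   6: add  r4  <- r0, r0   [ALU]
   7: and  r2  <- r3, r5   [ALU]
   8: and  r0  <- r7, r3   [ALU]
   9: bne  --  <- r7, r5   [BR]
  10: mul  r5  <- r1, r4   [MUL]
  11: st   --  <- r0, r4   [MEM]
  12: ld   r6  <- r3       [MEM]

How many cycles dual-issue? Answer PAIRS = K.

[0] i0  ld  -- RAW r5
[1] i1,i2  or+xor  -- pair
[2] i3,i4  st+sll  -- pair
[3] i5,i6  beq+add  -- pair
[4] i7,i8  and+and  -- pair
[5] i9,i10  bne+mul  -- pair
[6] i11  st  -- no-port MEM/MEM
[7] i12  ld  -- tail

PAIRS = 5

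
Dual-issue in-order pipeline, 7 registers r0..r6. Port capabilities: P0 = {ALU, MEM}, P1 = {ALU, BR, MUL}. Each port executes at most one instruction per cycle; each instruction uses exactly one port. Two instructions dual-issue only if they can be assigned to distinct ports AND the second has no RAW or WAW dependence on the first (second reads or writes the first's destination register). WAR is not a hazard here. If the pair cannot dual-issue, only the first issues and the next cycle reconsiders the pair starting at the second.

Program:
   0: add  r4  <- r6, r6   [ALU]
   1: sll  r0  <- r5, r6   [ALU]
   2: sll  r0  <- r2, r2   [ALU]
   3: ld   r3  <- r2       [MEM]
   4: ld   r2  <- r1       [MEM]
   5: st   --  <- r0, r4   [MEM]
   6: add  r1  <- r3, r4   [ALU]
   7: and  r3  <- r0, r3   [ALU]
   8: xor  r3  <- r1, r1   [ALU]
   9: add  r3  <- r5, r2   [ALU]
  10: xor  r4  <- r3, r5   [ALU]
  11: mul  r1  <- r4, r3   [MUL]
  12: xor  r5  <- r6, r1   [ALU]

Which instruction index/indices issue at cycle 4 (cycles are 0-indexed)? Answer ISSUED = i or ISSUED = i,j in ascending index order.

ISSUED = 7

c0: i0+i1 add+sll  dual
c1: i2+i3 sll+ld  dual
c2: i4 ld  no-port MEM/MEM
c3: i5+i6 st+add  dual
c4: i7 and  WAW r3
c5: i8 xor  WAW r3
c6: i9 add  RAW r3
c7: i10 xor  RAW r4
c8: i11 mul  RAW r1
c9: i12 xor  tail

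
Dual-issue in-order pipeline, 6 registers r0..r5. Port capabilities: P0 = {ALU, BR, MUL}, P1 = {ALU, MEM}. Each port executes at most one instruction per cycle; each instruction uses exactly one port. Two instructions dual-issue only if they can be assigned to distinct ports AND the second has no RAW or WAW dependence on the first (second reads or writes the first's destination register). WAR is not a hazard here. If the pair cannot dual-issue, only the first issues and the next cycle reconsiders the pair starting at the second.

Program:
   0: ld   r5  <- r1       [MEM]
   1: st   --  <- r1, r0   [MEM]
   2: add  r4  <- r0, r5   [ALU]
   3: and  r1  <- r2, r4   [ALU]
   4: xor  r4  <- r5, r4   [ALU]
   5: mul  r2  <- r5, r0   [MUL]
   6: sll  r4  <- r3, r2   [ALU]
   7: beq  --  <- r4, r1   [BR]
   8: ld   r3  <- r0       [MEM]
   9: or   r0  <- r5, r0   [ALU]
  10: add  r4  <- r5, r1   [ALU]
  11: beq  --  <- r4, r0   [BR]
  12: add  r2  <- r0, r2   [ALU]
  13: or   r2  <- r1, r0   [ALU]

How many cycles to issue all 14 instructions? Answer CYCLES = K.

CYCLES = 9

t=0 i0:ld.MEM ; no-port MEM/MEM
t=1 i1+i2:st.MEM+add.ALU ; 2-wide
t=2 i3+i4:and.ALU+xor.ALU ; 2-wide
t=3 i5:mul.MUL ; RAW r2
t=4 i6:sll.ALU ; RAW r4
t=5 i7+i8:beq.BR+ld.MEM ; 2-wide
t=6 i9+i10:or.ALU+add.ALU ; 2-wide
t=7 i11+i12:beq.BR+add.ALU ; 2-wide
t=8 i13:or.ALU ; tail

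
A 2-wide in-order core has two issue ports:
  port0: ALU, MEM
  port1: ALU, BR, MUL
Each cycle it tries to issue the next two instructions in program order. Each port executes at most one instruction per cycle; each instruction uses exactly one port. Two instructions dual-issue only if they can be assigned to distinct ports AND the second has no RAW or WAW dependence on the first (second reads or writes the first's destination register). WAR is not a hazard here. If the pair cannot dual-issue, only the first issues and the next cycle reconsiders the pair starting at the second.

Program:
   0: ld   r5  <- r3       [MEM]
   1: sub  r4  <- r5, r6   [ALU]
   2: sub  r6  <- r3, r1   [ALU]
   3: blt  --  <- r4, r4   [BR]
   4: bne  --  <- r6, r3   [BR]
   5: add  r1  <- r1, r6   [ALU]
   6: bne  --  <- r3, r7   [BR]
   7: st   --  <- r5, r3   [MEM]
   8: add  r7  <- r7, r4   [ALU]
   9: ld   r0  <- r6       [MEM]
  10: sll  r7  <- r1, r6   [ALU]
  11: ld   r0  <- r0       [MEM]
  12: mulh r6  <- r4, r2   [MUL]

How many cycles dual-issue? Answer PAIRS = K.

PAIRS = 5

#0 head=0: ld.MEM i0 RAW r5
#1 head=1: sub.ALU+sub.ALU i1+i2 pair
#2 head=3: blt.BR i3 no-port BR/BR
#3 head=4: bne.BR+add.ALU i4+i5 pair
#4 head=6: bne.BR+st.MEM i6+i7 pair
#5 head=8: add.ALU+ld.MEM i8+i9 pair
#6 head=10: sll.ALU+ld.MEM i10+i11 pair
#7 head=12: mulh.MUL i12 tail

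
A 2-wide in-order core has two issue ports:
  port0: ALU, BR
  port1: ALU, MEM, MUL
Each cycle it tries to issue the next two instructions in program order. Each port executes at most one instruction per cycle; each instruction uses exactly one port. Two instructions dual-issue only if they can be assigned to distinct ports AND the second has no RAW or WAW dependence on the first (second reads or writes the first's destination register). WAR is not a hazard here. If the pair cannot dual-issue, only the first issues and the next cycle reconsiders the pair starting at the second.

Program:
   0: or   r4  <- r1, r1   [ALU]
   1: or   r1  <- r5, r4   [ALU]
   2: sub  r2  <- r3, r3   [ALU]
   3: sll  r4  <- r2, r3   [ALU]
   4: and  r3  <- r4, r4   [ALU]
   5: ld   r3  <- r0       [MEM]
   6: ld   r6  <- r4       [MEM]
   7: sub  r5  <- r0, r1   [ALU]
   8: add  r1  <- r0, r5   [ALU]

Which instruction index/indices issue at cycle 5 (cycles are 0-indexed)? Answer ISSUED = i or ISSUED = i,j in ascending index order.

ISSUED = 6,7

t=0 i0:or ; RAW r4
t=1 i1/i2:or/sub ; pair
t=2 i3:sll ; RAW r4
t=3 i4:and ; WAW r3
t=4 i5:ld ; no-port MEM/MEM
t=5 i6/i7:ld/sub ; pair
t=6 i8:add ; tail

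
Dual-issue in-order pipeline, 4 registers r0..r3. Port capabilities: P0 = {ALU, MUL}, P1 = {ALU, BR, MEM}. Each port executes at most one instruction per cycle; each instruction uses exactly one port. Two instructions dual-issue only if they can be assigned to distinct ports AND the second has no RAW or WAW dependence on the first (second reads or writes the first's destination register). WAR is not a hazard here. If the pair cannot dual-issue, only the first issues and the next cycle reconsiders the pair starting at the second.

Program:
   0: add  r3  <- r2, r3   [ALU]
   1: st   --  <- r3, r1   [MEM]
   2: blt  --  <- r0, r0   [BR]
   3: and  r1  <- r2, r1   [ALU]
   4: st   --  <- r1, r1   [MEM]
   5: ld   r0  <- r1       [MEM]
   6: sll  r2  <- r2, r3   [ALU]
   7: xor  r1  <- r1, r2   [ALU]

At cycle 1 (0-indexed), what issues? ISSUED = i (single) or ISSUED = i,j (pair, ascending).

t=0 i0:add.ALU ; RAW r3
t=1 i1:st.MEM ; no-port MEM/BR
t=2 i2+i3:blt.BR;and.ALU ; pair
t=3 i4:st.MEM ; no-port MEM/MEM
t=4 i5+i6:ld.MEM;sll.ALU ; pair
t=5 i7:xor.ALU ; tail

ISSUED = 1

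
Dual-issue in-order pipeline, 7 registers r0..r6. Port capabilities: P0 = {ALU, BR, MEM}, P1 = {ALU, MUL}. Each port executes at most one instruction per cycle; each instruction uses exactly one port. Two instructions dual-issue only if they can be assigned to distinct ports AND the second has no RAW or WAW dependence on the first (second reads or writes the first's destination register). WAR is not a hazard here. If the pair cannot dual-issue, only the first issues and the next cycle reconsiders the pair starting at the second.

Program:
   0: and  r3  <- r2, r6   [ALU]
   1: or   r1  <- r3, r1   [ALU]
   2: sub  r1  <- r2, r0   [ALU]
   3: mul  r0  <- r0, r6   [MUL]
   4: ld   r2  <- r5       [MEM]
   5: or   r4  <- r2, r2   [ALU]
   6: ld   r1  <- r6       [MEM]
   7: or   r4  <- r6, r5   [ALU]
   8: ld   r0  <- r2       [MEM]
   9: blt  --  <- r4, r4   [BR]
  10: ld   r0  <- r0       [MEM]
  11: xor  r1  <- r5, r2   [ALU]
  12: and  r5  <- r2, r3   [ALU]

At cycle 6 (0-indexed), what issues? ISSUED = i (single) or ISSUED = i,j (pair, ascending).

c0: i0 and  RAW r3
c1: i1 or  WAW r1
c2: i2+i3 sub/mul  dual
c3: i4 ld  RAW r2
c4: i5+i6 or/ld  dual
c5: i7+i8 or/ld  dual
c6: i9 blt  no-port BR/MEM
c7: i10+i11 ld/xor  dual
c8: i12 and  tail

ISSUED = 9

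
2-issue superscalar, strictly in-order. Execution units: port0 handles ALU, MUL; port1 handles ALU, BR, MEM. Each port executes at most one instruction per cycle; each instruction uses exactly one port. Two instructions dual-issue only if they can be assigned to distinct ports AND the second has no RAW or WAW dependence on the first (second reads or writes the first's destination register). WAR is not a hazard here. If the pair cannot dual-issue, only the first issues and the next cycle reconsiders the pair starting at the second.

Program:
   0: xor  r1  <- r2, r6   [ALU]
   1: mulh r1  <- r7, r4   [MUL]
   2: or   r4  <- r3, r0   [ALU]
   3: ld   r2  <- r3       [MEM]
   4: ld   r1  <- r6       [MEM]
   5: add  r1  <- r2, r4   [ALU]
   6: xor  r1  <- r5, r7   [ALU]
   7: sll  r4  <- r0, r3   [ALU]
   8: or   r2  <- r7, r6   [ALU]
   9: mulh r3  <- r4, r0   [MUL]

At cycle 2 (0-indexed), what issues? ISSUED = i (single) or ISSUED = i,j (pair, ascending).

c0: i0 xor.ALU  WAW r1
c1: i1,i2 mulh.MUL or.ALU  pair
c2: i3 ld.MEM  no-port MEM/MEM
c3: i4 ld.MEM  WAW r1
c4: i5 add.ALU  WAW r1
c5: i6,i7 xor.ALU sll.ALU  pair
c6: i8,i9 or.ALU mulh.MUL  pair

ISSUED = 3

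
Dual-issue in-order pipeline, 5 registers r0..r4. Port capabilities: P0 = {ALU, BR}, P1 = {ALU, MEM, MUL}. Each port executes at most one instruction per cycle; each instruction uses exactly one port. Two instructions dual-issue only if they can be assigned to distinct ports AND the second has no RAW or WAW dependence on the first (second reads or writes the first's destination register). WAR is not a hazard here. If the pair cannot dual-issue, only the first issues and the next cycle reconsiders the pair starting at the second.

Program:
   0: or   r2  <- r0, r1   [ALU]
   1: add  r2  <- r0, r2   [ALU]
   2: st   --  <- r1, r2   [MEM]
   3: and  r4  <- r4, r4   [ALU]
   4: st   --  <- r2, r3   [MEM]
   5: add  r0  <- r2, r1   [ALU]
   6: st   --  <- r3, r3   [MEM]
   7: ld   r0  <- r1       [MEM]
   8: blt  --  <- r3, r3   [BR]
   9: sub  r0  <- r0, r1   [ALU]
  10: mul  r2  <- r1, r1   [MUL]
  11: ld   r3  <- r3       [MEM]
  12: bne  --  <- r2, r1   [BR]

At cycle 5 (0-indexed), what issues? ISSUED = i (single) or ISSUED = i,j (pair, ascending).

t=0 i0:or.ALU ; RAW+WAW r2
t=1 i1:add.ALU ; RAW r2
t=2 i2/i3:st.MEM;and.ALU ; pair
t=3 i4/i5:st.MEM;add.ALU ; pair
t=4 i6:st.MEM ; no-port MEM/MEM
t=5 i7/i8:ld.MEM;blt.BR ; pair
t=6 i9/i10:sub.ALU;mul.MUL ; pair
t=7 i11/i12:ld.MEM;bne.BR ; pair

ISSUED = 7,8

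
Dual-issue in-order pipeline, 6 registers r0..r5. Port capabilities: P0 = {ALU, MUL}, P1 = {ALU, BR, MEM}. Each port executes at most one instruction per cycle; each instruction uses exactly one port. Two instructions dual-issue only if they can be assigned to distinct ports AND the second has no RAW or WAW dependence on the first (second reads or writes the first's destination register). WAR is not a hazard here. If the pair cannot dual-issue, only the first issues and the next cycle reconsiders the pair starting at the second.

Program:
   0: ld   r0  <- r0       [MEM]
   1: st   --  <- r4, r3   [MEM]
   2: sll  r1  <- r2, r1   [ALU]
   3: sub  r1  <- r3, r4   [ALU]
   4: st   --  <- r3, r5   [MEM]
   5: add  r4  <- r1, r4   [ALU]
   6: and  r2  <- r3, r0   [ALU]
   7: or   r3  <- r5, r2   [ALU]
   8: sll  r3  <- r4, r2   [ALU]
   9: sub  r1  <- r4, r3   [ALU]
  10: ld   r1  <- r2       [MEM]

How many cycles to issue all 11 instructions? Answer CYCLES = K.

CYCLES = 8

c0: i0 ld  no-port MEM/MEM
c1: i1&i2 st+sll  dual
c2: i3&i4 sub+st  dual
c3: i5&i6 add+and  dual
c4: i7 or  WAW r3
c5: i8 sll  RAW r3
c6: i9 sub  WAW r1
c7: i10 ld  tail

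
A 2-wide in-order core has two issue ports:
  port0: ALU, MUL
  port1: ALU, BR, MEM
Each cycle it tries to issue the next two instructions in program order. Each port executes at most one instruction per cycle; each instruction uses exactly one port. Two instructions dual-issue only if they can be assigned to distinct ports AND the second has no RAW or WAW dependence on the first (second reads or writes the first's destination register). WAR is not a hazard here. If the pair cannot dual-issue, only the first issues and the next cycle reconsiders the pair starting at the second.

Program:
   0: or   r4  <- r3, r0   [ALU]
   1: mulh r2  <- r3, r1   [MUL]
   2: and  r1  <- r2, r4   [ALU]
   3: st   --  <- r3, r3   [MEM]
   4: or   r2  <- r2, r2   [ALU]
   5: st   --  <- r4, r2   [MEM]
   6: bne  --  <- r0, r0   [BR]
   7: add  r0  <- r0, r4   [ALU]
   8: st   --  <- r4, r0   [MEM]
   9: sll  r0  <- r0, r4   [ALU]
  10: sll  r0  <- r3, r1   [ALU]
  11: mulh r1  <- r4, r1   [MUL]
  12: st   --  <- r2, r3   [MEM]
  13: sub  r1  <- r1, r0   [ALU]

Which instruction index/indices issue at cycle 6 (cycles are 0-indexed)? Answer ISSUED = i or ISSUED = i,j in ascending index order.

[0] i0,i1  or/mulh  -- dual
[1] i2,i3  and/st  -- dual
[2] i4  or  -- RAW r2
[3] i5  st  -- no-port MEM/BR
[4] i6,i7  bne/add  -- dual
[5] i8,i9  st/sll  -- dual
[6] i10,i11  sll/mulh  -- dual
[7] i12,i13  st/sub  -- dual

ISSUED = 10,11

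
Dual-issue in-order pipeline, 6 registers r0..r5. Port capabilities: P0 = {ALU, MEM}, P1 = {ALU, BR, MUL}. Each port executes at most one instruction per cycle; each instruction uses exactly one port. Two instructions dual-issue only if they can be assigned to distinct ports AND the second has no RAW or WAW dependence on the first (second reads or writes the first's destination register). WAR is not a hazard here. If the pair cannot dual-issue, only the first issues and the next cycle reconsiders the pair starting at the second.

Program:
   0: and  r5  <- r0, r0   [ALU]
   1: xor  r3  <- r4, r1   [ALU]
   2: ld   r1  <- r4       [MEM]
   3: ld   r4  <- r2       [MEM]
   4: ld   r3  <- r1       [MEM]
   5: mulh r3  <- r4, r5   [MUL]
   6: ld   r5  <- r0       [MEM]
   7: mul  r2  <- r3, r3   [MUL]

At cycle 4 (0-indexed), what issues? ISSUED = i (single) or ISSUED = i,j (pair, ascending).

[0] i0&i1  and;xor  -- pair
[1] i2  ld  -- no-port MEM/MEM
[2] i3  ld  -- no-port MEM/MEM
[3] i4  ld  -- WAW r3
[4] i5&i6  mulh;ld  -- pair
[5] i7  mul  -- tail

ISSUED = 5,6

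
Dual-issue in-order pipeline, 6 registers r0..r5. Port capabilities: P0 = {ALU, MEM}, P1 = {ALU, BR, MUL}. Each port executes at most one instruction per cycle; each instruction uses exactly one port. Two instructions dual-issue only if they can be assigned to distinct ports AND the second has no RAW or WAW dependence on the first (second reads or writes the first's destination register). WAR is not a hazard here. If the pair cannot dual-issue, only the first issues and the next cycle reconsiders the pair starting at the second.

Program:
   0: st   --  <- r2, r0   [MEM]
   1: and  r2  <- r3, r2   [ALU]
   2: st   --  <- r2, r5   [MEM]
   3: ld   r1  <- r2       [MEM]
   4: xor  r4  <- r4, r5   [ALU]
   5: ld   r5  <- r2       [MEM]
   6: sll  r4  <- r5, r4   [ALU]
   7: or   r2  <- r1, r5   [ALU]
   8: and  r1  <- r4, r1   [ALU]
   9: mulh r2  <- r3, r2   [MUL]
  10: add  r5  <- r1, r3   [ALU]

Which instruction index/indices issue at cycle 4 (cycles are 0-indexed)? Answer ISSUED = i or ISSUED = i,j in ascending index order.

ISSUED = 6,7

#0 head=0: st/and i0,i1 pair
#1 head=2: st i2 no-port MEM/MEM
#2 head=3: ld/xor i3,i4 pair
#3 head=5: ld i5 RAW r5
#4 head=6: sll/or i6,i7 pair
#5 head=8: and/mulh i8,i9 pair
#6 head=10: add i10 tail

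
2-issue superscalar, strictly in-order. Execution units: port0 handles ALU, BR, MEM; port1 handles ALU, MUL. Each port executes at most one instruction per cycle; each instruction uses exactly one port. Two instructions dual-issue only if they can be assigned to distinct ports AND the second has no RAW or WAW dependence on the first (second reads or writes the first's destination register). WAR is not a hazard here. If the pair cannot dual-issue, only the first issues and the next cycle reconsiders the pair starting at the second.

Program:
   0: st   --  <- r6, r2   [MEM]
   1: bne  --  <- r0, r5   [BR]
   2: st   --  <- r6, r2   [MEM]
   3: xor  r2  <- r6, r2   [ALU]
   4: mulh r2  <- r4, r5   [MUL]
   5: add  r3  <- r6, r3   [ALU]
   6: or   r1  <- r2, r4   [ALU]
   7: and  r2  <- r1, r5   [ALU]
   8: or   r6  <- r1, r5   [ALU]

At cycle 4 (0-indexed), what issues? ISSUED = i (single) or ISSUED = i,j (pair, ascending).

ISSUED = 6

c0: i0 st.MEM  no-port MEM/BR
c1: i1 bne.BR  no-port BR/MEM
c2: i2&i3 st.MEM/xor.ALU  pair
c3: i4&i5 mulh.MUL/add.ALU  pair
c4: i6 or.ALU  RAW r1
c5: i7&i8 and.ALU/or.ALU  pair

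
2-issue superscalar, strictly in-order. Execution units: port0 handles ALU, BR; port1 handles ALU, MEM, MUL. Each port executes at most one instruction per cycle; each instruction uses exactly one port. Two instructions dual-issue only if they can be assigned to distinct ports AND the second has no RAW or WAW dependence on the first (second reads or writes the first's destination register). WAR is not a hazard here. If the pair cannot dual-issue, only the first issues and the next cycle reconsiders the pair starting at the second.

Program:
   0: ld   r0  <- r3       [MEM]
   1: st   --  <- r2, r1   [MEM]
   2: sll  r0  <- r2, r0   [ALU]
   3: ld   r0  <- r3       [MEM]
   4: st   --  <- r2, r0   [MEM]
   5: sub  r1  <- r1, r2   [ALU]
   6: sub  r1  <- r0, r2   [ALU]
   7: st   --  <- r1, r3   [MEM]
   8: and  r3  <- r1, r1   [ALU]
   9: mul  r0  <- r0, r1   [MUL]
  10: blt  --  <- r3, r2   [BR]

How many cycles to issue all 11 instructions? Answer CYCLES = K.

CYCLES = 7

[0] i0  ld  -- no-port MEM/MEM
[1] i1/i2  st/sll  -- pair
[2] i3  ld  -- no-port MEM/MEM
[3] i4/i5  st/sub  -- pair
[4] i6  sub  -- RAW r1
[5] i7/i8  st/and  -- pair
[6] i9/i10  mul/blt  -- pair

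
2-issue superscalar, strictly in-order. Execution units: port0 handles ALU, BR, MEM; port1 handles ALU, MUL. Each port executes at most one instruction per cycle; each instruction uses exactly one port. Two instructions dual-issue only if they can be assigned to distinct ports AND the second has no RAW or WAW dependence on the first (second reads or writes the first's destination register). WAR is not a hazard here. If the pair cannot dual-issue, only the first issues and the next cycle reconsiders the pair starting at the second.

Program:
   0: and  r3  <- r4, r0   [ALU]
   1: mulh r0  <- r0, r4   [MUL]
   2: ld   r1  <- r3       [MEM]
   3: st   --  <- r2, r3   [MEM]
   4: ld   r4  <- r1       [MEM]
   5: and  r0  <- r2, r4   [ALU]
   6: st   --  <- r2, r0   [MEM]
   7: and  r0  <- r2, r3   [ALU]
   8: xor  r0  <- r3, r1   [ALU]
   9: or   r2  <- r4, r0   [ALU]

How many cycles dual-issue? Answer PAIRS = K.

t=0 i0/i1:and;mulh ; pair
t=1 i2:ld ; no-port MEM/MEM
t=2 i3:st ; no-port MEM/MEM
t=3 i4:ld ; RAW r4
t=4 i5:and ; RAW r0
t=5 i6/i7:st;and ; pair
t=6 i8:xor ; RAW r0
t=7 i9:or ; tail

PAIRS = 2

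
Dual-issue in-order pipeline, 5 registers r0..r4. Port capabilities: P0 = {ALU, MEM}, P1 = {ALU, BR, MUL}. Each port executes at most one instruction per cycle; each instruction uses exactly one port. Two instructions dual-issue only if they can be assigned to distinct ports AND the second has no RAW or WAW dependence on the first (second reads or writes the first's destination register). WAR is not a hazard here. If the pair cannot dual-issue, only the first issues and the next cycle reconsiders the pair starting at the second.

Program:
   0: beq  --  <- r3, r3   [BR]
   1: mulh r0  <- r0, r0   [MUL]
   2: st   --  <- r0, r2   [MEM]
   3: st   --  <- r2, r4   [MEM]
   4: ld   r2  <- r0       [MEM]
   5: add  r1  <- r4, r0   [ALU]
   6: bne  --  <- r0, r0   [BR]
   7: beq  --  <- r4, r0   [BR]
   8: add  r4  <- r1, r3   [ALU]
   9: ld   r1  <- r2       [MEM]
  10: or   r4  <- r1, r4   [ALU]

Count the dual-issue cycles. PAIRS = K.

  cy0 -> i0 (beq.BR) no-port BR/MUL
  cy1 -> i1 (mulh.MUL) RAW r0
  cy2 -> i2 (st.MEM) no-port MEM/MEM
  cy3 -> i3 (st.MEM) no-port MEM/MEM
  cy4 -> i4,i5 (ld.MEM/add.ALU) pair
  cy5 -> i6 (bne.BR) no-port BR/BR
  cy6 -> i7,i8 (beq.BR/add.ALU) pair
  cy7 -> i9 (ld.MEM) RAW r1
  cy8 -> i10 (or.ALU) tail

PAIRS = 2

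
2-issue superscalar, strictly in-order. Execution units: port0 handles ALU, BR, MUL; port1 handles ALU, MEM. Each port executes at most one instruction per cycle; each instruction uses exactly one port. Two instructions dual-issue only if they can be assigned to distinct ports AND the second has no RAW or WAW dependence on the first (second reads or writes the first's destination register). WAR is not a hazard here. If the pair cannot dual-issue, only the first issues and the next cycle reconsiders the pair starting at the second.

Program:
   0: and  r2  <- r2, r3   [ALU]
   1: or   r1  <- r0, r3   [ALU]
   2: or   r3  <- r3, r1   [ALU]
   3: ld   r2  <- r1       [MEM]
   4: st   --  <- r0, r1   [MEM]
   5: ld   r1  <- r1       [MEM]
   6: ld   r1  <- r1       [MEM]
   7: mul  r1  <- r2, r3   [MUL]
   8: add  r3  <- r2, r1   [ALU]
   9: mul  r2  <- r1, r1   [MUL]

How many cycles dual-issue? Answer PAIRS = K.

c0: i0&i1 and/or  pair
c1: i2&i3 or/ld  pair
c2: i4 st  no-port MEM/MEM
c3: i5 ld  no-port MEM/MEM
c4: i6 ld  WAW r1
c5: i7 mul  RAW r1
c6: i8&i9 add/mul  pair

PAIRS = 3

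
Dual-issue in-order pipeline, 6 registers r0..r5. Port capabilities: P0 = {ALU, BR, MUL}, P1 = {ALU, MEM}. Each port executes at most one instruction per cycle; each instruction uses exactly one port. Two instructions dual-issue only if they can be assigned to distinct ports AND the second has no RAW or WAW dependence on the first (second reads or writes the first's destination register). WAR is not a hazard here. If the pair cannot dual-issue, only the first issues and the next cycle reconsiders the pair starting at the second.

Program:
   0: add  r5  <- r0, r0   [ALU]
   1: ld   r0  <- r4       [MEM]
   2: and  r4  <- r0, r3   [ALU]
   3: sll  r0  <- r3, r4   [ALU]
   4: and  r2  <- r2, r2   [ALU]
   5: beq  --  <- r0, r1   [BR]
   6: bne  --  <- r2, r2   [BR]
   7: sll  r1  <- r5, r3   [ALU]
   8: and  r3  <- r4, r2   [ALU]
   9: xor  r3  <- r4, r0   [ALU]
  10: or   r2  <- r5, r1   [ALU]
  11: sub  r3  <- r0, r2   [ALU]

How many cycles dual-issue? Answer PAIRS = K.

PAIRS = 4

t=0 i0+i1:add.ALU ld.MEM ; dual
t=1 i2:and.ALU ; RAW r4
t=2 i3+i4:sll.ALU and.ALU ; dual
t=3 i5:beq.BR ; no-port BR/BR
t=4 i6+i7:bne.BR sll.ALU ; dual
t=5 i8:and.ALU ; WAW r3
t=6 i9+i10:xor.ALU or.ALU ; dual
t=7 i11:sub.ALU ; tail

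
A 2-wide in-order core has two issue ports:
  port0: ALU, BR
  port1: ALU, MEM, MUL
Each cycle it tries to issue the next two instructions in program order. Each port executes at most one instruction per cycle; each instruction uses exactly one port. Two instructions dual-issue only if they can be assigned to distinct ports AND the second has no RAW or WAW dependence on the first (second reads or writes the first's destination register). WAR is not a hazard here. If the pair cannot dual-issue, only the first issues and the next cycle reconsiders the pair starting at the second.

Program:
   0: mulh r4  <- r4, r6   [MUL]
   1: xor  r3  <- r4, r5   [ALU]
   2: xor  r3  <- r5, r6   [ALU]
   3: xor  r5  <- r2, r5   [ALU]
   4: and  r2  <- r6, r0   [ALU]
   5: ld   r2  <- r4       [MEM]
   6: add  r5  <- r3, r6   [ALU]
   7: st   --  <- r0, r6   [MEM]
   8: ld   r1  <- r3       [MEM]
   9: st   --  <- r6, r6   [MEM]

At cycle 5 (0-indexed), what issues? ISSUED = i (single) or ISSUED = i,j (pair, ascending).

ISSUED = 7

#0 head=0: mulh.MUL i0 RAW r4
#1 head=1: xor.ALU i1 WAW r3
#2 head=2: xor.ALU+xor.ALU i2/i3 dual
#3 head=4: and.ALU i4 WAW r2
#4 head=5: ld.MEM+add.ALU i5/i6 dual
#5 head=7: st.MEM i7 no-port MEM/MEM
#6 head=8: ld.MEM i8 no-port MEM/MEM
#7 head=9: st.MEM i9 tail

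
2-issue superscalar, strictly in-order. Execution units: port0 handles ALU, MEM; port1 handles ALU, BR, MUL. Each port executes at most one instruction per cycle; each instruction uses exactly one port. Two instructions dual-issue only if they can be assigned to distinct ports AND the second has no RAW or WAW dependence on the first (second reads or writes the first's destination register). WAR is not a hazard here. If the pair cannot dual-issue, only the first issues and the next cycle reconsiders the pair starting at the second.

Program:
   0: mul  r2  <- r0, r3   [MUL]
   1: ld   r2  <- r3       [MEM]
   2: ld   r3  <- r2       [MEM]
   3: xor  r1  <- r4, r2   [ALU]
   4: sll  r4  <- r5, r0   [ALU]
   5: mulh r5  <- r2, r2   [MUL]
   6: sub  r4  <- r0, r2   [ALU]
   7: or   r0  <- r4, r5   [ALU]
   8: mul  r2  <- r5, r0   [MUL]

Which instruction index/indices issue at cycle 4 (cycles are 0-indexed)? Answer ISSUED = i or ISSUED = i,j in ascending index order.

ISSUED = 6

  cy0 -> i0 (mul) WAW r2
  cy1 -> i1 (ld) no-port MEM/MEM
  cy2 -> i2/i3 (ld/xor) dual
  cy3 -> i4/i5 (sll/mulh) dual
  cy4 -> i6 (sub) RAW r4
  cy5 -> i7 (or) RAW r0
  cy6 -> i8 (mul) tail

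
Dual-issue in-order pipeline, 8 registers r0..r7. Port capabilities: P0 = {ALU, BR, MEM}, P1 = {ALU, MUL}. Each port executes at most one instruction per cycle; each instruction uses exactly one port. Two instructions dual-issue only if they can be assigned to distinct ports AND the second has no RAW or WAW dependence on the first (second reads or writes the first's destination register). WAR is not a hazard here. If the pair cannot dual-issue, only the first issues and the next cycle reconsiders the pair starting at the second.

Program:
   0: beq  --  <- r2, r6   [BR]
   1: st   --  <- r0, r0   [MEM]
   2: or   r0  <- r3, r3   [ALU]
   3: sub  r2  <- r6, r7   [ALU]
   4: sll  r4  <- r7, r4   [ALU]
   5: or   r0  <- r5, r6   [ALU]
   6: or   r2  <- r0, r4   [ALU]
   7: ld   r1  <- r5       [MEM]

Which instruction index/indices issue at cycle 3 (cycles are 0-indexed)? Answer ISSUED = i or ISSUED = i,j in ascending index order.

#0 head=0: beq i0 no-port BR/MEM
#1 head=1: st+or i1&i2 2-wide
#2 head=3: sub+sll i3&i4 2-wide
#3 head=5: or i5 RAW r0
#4 head=6: or+ld i6&i7 2-wide

ISSUED = 5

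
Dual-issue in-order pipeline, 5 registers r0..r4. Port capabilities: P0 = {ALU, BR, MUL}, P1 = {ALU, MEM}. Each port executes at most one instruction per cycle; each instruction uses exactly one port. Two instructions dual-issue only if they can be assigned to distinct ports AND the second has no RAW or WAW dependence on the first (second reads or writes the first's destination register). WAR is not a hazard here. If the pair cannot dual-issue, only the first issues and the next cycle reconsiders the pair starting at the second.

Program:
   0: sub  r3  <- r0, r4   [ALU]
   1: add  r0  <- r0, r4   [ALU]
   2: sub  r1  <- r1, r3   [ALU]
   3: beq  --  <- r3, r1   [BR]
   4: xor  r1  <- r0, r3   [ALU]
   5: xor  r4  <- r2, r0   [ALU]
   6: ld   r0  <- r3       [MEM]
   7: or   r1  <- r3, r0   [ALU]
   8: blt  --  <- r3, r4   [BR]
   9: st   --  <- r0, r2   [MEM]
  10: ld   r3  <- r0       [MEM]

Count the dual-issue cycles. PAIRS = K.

  cy0 -> i0+i1 (sub.ALU/add.ALU) 2-wide
  cy1 -> i2 (sub.ALU) RAW r1
  cy2 -> i3+i4 (beq.BR/xor.ALU) 2-wide
  cy3 -> i5+i6 (xor.ALU/ld.MEM) 2-wide
  cy4 -> i7+i8 (or.ALU/blt.BR) 2-wide
  cy5 -> i9 (st.MEM) no-port MEM/MEM
  cy6 -> i10 (ld.MEM) tail

PAIRS = 4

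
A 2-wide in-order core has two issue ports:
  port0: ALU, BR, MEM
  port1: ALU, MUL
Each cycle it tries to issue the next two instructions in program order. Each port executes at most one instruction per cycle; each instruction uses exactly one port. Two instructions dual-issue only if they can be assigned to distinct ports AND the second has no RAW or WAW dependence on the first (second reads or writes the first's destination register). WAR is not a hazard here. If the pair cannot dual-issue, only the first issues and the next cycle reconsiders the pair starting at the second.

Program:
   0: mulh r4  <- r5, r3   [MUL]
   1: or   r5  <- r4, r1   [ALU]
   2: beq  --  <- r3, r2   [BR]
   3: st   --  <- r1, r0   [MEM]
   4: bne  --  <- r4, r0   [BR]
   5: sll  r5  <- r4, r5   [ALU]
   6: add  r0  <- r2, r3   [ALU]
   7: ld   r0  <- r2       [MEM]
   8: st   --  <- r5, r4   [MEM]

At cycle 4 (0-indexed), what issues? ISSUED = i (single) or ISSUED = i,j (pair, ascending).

c0: i0 mulh  RAW r4
c1: i1&i2 or+beq  pair
c2: i3 st  no-port MEM/BR
c3: i4&i5 bne+sll  pair
c4: i6 add  WAW r0
c5: i7 ld  no-port MEM/MEM
c6: i8 st  tail

ISSUED = 6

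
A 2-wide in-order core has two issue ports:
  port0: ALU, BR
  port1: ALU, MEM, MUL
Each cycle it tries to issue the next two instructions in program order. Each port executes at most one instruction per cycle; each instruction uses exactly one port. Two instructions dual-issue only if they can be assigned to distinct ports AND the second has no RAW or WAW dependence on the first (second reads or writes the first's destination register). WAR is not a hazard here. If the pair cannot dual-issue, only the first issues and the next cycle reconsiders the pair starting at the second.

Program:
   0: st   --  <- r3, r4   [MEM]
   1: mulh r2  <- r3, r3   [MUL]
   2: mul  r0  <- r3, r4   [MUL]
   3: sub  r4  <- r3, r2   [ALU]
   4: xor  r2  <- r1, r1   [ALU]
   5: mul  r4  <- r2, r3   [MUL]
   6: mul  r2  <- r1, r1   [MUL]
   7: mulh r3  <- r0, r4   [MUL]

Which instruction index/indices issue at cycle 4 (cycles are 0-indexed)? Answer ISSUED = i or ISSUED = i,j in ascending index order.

0. st.MEM @i0  | no-port MEM/MUL
1. mulh.MUL @i1  | no-port MUL/MUL
2. mul.MUL sub.ALU @i2+i3  | pair
3. xor.ALU @i4  | RAW r2
4. mul.MUL @i5  | no-port MUL/MUL
5. mul.MUL @i6  | no-port MUL/MUL
6. mulh.MUL @i7  | tail

ISSUED = 5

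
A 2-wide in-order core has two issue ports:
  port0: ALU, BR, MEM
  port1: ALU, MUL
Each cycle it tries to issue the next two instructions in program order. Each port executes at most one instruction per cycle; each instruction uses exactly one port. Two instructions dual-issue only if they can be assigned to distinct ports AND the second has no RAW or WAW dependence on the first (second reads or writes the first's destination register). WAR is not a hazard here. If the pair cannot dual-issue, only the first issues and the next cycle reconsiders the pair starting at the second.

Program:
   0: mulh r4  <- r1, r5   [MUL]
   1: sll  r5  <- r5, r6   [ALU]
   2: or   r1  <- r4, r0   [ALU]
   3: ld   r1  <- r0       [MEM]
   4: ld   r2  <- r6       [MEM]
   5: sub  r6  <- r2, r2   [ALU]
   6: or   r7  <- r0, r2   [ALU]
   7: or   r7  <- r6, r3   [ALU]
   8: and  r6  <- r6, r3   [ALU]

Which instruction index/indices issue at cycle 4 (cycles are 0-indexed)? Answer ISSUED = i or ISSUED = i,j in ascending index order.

#0 head=0: mulh+sll i0/i1 2-wide
#1 head=2: or i2 WAW r1
#2 head=3: ld i3 no-port MEM/MEM
#3 head=4: ld i4 RAW r2
#4 head=5: sub+or i5/i6 2-wide
#5 head=7: or+and i7/i8 2-wide

ISSUED = 5,6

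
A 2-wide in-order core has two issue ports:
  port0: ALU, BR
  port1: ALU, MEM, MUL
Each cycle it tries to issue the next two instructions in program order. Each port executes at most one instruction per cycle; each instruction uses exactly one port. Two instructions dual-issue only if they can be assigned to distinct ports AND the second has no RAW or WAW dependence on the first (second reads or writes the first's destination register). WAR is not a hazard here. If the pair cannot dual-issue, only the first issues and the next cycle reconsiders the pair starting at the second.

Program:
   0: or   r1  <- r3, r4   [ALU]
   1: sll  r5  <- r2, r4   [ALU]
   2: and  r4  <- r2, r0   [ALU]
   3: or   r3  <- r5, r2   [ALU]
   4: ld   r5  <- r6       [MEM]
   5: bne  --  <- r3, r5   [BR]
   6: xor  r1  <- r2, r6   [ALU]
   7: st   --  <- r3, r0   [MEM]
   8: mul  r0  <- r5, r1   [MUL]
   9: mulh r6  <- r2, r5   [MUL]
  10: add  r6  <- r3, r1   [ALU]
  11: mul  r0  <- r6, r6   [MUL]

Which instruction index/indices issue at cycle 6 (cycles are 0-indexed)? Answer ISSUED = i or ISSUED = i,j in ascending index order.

c0: i0&i1 or.ALU+sll.ALU  2-wide
c1: i2&i3 and.ALU+or.ALU  2-wide
c2: i4 ld.MEM  RAW r5
c3: i5&i6 bne.BR+xor.ALU  2-wide
c4: i7 st.MEM  no-port MEM/MUL
c5: i8 mul.MUL  no-port MUL/MUL
c6: i9 mulh.MUL  WAW r6
c7: i10 add.ALU  RAW r6
c8: i11 mul.MUL  tail

ISSUED = 9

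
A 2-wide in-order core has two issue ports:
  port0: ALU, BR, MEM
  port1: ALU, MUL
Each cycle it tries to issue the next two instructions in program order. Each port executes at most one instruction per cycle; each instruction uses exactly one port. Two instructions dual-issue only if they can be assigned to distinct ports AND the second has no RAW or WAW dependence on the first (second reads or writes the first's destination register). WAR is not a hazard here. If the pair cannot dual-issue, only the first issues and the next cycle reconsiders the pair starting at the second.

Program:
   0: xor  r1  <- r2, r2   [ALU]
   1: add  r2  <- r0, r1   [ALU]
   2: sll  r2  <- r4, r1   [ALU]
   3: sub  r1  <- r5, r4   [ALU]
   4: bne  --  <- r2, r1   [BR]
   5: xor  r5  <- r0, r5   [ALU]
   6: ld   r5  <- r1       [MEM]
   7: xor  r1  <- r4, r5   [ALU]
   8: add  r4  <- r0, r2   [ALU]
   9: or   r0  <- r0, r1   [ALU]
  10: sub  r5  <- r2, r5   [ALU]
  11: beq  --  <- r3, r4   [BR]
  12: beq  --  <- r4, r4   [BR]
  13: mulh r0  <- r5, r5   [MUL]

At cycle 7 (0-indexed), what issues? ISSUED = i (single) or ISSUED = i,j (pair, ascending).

ISSUED = 11

#0 head=0: xor i0 RAW r1
#1 head=1: add i1 WAW r2
#2 head=2: sll+sub i2+i3 dual
#3 head=4: bne+xor i4+i5 dual
#4 head=6: ld i6 RAW r5
#5 head=7: xor+add i7+i8 dual
#6 head=9: or+sub i9+i10 dual
#7 head=11: beq i11 no-port BR/BR
#8 head=12: beq+mulh i12+i13 dual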